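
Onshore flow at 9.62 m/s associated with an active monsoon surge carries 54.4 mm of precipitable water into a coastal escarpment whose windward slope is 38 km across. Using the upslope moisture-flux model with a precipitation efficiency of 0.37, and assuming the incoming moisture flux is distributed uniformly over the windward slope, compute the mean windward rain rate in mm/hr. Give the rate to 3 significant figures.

R ≈ 18.3 mm/hr

Incoming column moisture flux per unit ridge length: F = V × PW = 9.62 × 54.4 = 523.328 mm·m/s.
Spread over the 38 km slope with efficiency ε = 0.37: R = ε·F/W = 0.37 × 523.328 / 38000 m = 5.096e-03 mm/s.
R = 5.096e-03 × 3600 = 18.3 mm/hr.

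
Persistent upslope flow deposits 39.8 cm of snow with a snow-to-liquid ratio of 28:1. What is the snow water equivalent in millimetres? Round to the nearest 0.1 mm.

SWE = snow depth / ratio = 39.8 cm / 28 = 1.421 cm = 14.2 mm.

SWE ≈ 14.2 mm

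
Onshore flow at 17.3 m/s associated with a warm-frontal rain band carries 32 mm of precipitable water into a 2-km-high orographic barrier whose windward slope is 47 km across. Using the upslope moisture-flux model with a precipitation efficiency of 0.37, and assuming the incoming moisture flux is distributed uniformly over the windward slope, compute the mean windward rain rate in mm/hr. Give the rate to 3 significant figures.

Incoming column moisture flux per unit ridge length: F = V × PW = 17.3 × 32 = 553.6 mm·m/s.
Spread over the 47 km slope with efficiency ε = 0.37: R = ε·F/W = 0.37 × 553.6 / 47000 m = 4.358e-03 mm/s.
R = 4.358e-03 × 3600 = 15.7 mm/hr.

R ≈ 15.7 mm/hr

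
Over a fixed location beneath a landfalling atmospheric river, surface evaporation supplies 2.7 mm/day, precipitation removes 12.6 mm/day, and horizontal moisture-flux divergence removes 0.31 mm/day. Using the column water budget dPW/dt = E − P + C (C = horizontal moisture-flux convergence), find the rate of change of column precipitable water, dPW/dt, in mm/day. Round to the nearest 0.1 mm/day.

dPW/dt = E − P + C = 2.7 − 12.6 + (-0.31) = -10.2 mm/day.

dPW/dt ≈ -10.2 mm/day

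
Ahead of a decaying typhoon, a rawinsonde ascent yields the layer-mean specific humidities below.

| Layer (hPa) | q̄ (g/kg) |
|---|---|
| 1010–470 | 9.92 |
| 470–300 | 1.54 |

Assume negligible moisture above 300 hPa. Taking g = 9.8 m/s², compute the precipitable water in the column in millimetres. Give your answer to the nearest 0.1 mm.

PW ≈ 57.3 mm

Precipitable water is the column-integrated vapour mass per unit area: PW = (1/g) Σ q̄ Δp, with q in kg/kg and Δp in Pa (1 kg/m² of water = 1 mm).
Layer 1010–470 hPa: Δp = 540 hPa = 54000 Pa, q̄ = 0.00992 kg/kg → 0.00992 × 54000 / 9.8 = 54.66 mm
Layer 470–300 hPa: Δp = 170 hPa = 17000 Pa, q̄ = 0.00154 kg/kg → 0.00154 × 17000 / 9.8 = 2.67 mm
PW = 54.66 + 2.67 = 57.33 ≈ 57.3 mm.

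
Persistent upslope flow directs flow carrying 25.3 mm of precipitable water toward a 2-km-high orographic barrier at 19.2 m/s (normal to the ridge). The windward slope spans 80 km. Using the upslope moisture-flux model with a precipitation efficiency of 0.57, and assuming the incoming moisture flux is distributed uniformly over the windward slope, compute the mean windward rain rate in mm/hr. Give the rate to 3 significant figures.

R ≈ 12.5 mm/hr

Incoming column moisture flux per unit ridge length: F = V × PW = 19.2 × 25.3 = 485.76 mm·m/s.
Spread over the 80 km slope with efficiency ε = 0.57: R = ε·F/W = 0.57 × 485.76 / 80000 m = 3.461e-03 mm/s.
R = 3.461e-03 × 3600 = 12.5 mm/hr.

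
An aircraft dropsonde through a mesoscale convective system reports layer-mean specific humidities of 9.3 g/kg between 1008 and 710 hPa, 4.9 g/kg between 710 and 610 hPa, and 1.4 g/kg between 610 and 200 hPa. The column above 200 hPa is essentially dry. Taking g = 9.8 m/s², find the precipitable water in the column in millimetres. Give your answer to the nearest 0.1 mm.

PW ≈ 39.1 mm

Precipitable water is the column-integrated vapour mass per unit area: PW = (1/g) Σ q̄ Δp, with q in kg/kg and Δp in Pa (1 kg/m² of water = 1 mm).
Layer 1008–710 hPa: Δp = 298 hPa = 29800 Pa, q̄ = 0.0093 kg/kg → 0.0093 × 29800 / 9.8 = 28.28 mm
Layer 710–610 hPa: Δp = 100 hPa = 10000 Pa, q̄ = 0.0049 kg/kg → 0.0049 × 10000 / 9.8 = 5.00 mm
Layer 610–200 hPa: Δp = 410 hPa = 41000 Pa, q̄ = 0.0014 kg/kg → 0.0014 × 41000 / 9.8 = 5.86 mm
PW = 28.28 + 5.00 + 5.86 = 39.14 ≈ 39.1 mm.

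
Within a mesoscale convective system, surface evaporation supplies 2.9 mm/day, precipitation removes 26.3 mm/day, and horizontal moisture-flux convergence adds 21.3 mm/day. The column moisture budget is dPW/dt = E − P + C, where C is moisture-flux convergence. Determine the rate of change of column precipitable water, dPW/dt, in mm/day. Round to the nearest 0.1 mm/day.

dPW/dt ≈ -2.1 mm/day

dPW/dt = E − P + C = 2.9 − 26.3 + (21.3) = -2.1 mm/day.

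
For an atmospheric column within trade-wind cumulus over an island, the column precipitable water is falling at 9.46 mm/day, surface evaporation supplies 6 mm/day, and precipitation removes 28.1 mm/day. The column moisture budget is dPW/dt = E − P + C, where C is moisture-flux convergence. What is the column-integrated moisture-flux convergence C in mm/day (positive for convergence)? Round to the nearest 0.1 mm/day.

dPW/dt = -9.46 mm/day.
C = dPW/dt − E + P = (-9.46) − 6 + 28.1 = 12.6 mm/day.

C ≈ 12.6 mm/day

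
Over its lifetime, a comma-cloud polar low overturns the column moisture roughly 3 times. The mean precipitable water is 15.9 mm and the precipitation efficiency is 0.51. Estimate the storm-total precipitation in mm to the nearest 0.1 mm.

precipitation ≈ 24.3 mm

Each cycle deposits ε × PW = 0.51 × 15.9 = 8.109 mm.
Over 3 cycles: 3 × 8.109 = 24.3 mm.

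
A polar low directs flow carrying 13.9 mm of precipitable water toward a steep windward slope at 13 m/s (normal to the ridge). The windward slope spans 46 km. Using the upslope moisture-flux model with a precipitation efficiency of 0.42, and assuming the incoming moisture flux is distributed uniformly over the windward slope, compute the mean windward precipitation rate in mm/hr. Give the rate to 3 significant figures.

R ≈ 5.94 mm/hr

Incoming column moisture flux per unit ridge length: F = V × PW = 13 × 13.9 = 180.7 mm·m/s.
Spread over the 46 km slope with efficiency ε = 0.42: R = ε·F/W = 0.42 × 180.7 / 46000 m = 1.650e-03 mm/s.
R = 1.650e-03 × 3600 = 5.94 mm/hr.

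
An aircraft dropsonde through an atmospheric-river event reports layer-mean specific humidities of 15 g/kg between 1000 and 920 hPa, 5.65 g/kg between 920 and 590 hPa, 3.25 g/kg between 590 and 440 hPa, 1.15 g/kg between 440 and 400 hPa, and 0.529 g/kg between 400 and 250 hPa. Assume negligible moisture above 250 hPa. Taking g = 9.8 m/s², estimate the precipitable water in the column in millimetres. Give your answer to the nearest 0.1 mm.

Precipitable water is the column-integrated vapour mass per unit area: PW = (1/g) Σ q̄ Δp, with q in kg/kg and Δp in Pa (1 kg/m² of water = 1 mm).
Layer 1000–920 hPa: Δp = 80 hPa = 8000 Pa, q̄ = 0.015 kg/kg → 0.015 × 8000 / 9.8 = 12.24 mm
Layer 920–590 hPa: Δp = 330 hPa = 33000 Pa, q̄ = 0.00565 kg/kg → 0.00565 × 33000 / 9.8 = 19.03 mm
Layer 590–440 hPa: Δp = 150 hPa = 15000 Pa, q̄ = 0.00325 kg/kg → 0.00325 × 15000 / 9.8 = 4.97 mm
Layer 440–400 hPa: Δp = 40 hPa = 4000 Pa, q̄ = 0.00115 kg/kg → 0.00115 × 4000 / 9.8 = 0.47 mm
Layer 400–250 hPa: Δp = 150 hPa = 15000 Pa, q̄ = 0.000529 kg/kg → 0.000529 × 15000 / 9.8 = 0.81 mm
PW = 12.24 + 19.03 + 4.97 + 0.47 + 0.81 = 37.52 ≈ 37.5 mm.

PW ≈ 37.5 mm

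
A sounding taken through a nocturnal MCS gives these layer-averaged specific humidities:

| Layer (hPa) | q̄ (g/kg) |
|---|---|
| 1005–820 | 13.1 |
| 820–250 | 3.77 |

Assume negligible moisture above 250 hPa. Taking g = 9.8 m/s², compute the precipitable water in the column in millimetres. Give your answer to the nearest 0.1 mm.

Precipitable water is the column-integrated vapour mass per unit area: PW = (1/g) Σ q̄ Δp, with q in kg/kg and Δp in Pa (1 kg/m² of water = 1 mm).
Layer 1005–820 hPa: Δp = 185 hPa = 18500 Pa, q̄ = 0.0131 kg/kg → 0.0131 × 18500 / 9.8 = 24.73 mm
Layer 820–250 hPa: Δp = 570 hPa = 57000 Pa, q̄ = 0.00377 kg/kg → 0.00377 × 57000 / 9.8 = 21.93 mm
PW = 24.73 + 21.93 = 46.66 ≈ 46.7 mm.

PW ≈ 46.7 mm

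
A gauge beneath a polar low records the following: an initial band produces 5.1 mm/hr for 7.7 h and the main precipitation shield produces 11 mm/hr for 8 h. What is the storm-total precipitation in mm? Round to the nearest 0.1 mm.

total ≈ 127.3 mm

Total = Σ Rᵢ Δtᵢ = 5.1 × 7.7 + 11 × 8
      = 39.27 + 88 = 127.3 mm.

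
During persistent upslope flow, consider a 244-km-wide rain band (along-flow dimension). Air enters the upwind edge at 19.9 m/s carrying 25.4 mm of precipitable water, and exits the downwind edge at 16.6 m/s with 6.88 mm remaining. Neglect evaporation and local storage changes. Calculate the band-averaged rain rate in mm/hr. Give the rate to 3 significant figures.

Column moisture flux per unit crosswind length is F = V × PW.
Inflow: F_in = 19.9 × 25.4 = 505.46 mm·m/s
Outflow: F_out = 16.6 × 6.88 = 114.208 mm·m/s
Steady-state rate R = (F_in − F_out)/L = (505.46 − 114.208) / 244000 m = 1.603e-03 mm/s.
R = 1.603e-03 × 3600 = 5.77 mm/hr.

R ≈ 5.77 mm/hr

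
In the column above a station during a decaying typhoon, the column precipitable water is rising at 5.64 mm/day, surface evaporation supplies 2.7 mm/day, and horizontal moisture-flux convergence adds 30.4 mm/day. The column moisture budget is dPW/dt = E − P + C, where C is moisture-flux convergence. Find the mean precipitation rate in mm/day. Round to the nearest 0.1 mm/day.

P ≈ 27.5 mm/day

dPW/dt = +5.64 mm/day.
P = E + C − dPW/dt = 2.7 + (30.4) − (+5.64) = 27.5 mm/day.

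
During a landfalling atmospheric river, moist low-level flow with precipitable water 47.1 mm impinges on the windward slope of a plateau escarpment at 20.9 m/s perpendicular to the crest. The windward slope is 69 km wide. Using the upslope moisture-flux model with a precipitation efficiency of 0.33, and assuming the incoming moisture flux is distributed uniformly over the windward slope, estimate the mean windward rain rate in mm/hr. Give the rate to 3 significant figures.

Incoming column moisture flux per unit ridge length: F = V × PW = 20.9 × 47.1 = 984.39 mm·m/s.
Spread over the 69 km slope with efficiency ε = 0.33: R = ε·F/W = 0.33 × 984.39 / 69000 m = 4.708e-03 mm/s.
R = 4.708e-03 × 3600 = 16.9 mm/hr.

R ≈ 16.9 mm/hr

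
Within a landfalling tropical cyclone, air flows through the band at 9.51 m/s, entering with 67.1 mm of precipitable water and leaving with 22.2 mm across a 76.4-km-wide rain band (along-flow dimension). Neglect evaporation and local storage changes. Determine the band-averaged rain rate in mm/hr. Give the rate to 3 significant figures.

Column moisture flux per unit crosswind length is F = V × PW.
Inflow: F_in = 9.51 × 67.1 = 638.121 mm·m/s
Outflow: F_out = 9.51 × 22.2 = 211.122 mm·m/s
Steady-state rate R = (F_in − F_out)/L = (638.121 − 211.122) / 76400 m = 5.589e-03 mm/s.
R = 5.589e-03 × 3600 = 20.1 mm/hr.

R ≈ 20.1 mm/hr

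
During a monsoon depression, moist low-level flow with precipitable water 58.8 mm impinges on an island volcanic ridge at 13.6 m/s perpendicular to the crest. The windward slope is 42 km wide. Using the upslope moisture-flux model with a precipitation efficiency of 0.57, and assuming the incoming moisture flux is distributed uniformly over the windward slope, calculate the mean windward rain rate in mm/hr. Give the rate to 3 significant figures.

R ≈ 39.1 mm/hr

Incoming column moisture flux per unit ridge length: F = V × PW = 13.6 × 58.8 = 799.68 mm·m/s.
Spread over the 42 km slope with efficiency ε = 0.57: R = ε·F/W = 0.57 × 799.68 / 42000 m = 1.085e-02 mm/s.
R = 1.085e-02 × 3600 = 39.1 mm/hr.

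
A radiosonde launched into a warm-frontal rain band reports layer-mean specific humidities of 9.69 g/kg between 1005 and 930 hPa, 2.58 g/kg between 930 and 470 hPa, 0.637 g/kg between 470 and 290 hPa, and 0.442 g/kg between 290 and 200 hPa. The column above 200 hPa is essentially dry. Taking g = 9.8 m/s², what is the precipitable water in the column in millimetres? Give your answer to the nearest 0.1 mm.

Precipitable water is the column-integrated vapour mass per unit area: PW = (1/g) Σ q̄ Δp, with q in kg/kg and Δp in Pa (1 kg/m² of water = 1 mm).
Layer 1005–930 hPa: Δp = 75 hPa = 7500 Pa, q̄ = 0.00969 kg/kg → 0.00969 × 7500 / 9.8 = 7.42 mm
Layer 930–470 hPa: Δp = 460 hPa = 46000 Pa, q̄ = 0.00258 kg/kg → 0.00258 × 46000 / 9.8 = 12.11 mm
Layer 470–290 hPa: Δp = 180 hPa = 18000 Pa, q̄ = 0.000637 kg/kg → 0.000637 × 18000 / 9.8 = 1.17 mm
Layer 290–200 hPa: Δp = 90 hPa = 9000 Pa, q̄ = 0.000442 kg/kg → 0.000442 × 9000 / 9.8 = 0.41 mm
PW = 7.42 + 12.11 + 1.17 + 0.41 = 21.11 ≈ 21.1 mm.

PW ≈ 21.1 mm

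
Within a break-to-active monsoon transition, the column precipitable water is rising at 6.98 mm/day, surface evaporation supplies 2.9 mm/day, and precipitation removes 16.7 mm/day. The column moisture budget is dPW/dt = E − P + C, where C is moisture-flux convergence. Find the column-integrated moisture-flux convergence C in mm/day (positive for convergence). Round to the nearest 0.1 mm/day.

dPW/dt = +6.98 mm/day.
C = dPW/dt − E + P = (+6.98) − 2.9 + 16.7 = 20.8 mm/day.

C ≈ 20.8 mm/day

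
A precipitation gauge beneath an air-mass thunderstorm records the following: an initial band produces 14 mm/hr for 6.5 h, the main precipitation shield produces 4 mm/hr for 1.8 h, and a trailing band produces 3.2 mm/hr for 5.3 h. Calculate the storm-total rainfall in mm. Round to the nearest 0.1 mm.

Total = Σ Rᵢ Δtᵢ = 14 × 6.5 + 4 × 1.8 + 3.2 × 5.3
      = 91 + 7.2 + 16.96 = 115.2 mm.

total ≈ 115.2 mm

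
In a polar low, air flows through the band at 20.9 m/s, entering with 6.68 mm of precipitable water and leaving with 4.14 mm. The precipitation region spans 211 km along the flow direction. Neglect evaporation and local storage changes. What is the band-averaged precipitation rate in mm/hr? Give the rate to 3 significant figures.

Column moisture flux per unit crosswind length is F = V × PW.
Inflow: F_in = 20.9 × 6.68 = 139.612 mm·m/s
Outflow: F_out = 20.9 × 4.14 = 86.526 mm·m/s
Steady-state rate R = (F_in − F_out)/L = (139.612 − 86.526) / 211000 m = 2.516e-04 mm/s.
R = 2.516e-04 × 3600 = 0.906 mm/hr.

R ≈ 0.906 mm/hr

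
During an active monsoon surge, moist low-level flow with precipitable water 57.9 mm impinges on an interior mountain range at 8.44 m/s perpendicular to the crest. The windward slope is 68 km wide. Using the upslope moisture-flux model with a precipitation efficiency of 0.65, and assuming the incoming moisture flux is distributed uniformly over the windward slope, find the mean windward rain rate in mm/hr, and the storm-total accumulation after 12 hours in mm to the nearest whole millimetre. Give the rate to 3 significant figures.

R ≈ 16.8 mm/hr; total ≈ 202 mm

Incoming column moisture flux per unit ridge length: F = V × PW = 8.44 × 57.9 = 488.676 mm·m/s.
Spread over the 68 km slope with efficiency ε = 0.65: R = ε·F/W = 0.65 × 488.676 / 68000 m = 4.671e-03 mm/s.
R = 4.671e-03 × 3600 = 16.8 mm/hr.
Over 12 h: total = 16.8 × 12 = 201.6 ≈ 202 mm.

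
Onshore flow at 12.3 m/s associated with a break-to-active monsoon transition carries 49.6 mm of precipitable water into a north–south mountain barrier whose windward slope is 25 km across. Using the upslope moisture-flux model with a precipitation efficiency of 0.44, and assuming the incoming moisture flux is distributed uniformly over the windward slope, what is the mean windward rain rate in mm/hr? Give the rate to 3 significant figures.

Incoming column moisture flux per unit ridge length: F = V × PW = 12.3 × 49.6 = 610.08 mm·m/s.
Spread over the 25 km slope with efficiency ε = 0.44: R = ε·F/W = 0.44 × 610.08 / 25000 m = 1.074e-02 mm/s.
R = 1.074e-02 × 3600 = 38.7 mm/hr.

R ≈ 38.7 mm/hr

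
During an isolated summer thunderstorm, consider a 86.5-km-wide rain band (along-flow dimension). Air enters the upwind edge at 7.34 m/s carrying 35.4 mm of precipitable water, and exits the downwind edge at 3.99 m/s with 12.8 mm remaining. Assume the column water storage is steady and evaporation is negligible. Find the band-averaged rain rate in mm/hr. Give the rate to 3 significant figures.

Column moisture flux per unit crosswind length is F = V × PW.
Inflow: F_in = 7.34 × 35.4 = 259.836 mm·m/s
Outflow: F_out = 3.99 × 12.8 = 51.072 mm·m/s
Steady-state rate R = (F_in − F_out)/L = (259.836 − 51.072) / 86500 m = 2.413e-03 mm/s.
R = 2.413e-03 × 3600 = 8.69 mm/hr.

R ≈ 8.69 mm/hr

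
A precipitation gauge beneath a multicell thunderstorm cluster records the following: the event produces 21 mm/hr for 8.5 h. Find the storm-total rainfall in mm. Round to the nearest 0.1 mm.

total ≈ 178.5 mm

Total = Σ Rᵢ Δtᵢ = 21 × 8.5
      = 178.5 = 178.5 mm.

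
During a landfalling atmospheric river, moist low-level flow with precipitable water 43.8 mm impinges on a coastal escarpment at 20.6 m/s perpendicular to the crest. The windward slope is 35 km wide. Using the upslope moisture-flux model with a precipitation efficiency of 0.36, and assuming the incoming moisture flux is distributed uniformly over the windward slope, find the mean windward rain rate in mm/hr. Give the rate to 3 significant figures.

Incoming column moisture flux per unit ridge length: F = V × PW = 20.6 × 43.8 = 902.28 mm·m/s.
Spread over the 35 km slope with efficiency ε = 0.36: R = ε·F/W = 0.36 × 902.28 / 35000 m = 9.281e-03 mm/s.
R = 9.281e-03 × 3600 = 33.4 mm/hr.

R ≈ 33.4 mm/hr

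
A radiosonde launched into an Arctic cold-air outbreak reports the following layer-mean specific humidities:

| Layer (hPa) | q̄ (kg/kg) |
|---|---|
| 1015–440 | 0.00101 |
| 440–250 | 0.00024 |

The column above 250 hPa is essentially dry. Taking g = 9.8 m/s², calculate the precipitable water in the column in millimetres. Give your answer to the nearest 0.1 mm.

PW ≈ 6.4 mm

Precipitable water is the column-integrated vapour mass per unit area: PW = (1/g) Σ q̄ Δp, with q in kg/kg and Δp in Pa (1 kg/m² of water = 1 mm).
Layer 1015–440 hPa: Δp = 575 hPa = 57500 Pa, q̄ = 0.00101 kg/kg → 0.00101 × 57500 / 9.8 = 5.93 mm
Layer 440–250 hPa: Δp = 190 hPa = 19000 Pa, q̄ = 0.00024 kg/kg → 0.00024 × 19000 / 9.8 = 0.47 mm
PW = 5.93 + 0.47 = 6.40 ≈ 6.4 mm.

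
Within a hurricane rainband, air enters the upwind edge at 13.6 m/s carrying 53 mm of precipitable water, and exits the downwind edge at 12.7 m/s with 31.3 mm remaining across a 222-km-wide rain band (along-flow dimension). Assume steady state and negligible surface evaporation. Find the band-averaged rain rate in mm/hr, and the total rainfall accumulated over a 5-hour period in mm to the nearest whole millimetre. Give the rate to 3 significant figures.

Column moisture flux per unit crosswind length is F = V × PW.
Inflow: F_in = 13.6 × 53 = 720.8 mm·m/s
Outflow: F_out = 12.7 × 31.3 = 397.51 mm·m/s
Steady-state rate R = (F_in − F_out)/L = (720.8 − 397.51) / 222000 m = 1.456e-03 mm/s.
R = 1.456e-03 × 3600 = 5.24 mm/hr.
Over 5 h: total = 5.24 × 5 = 26.2 ≈ 26 mm.

R ≈ 5.24 mm/hr; total ≈ 26 mm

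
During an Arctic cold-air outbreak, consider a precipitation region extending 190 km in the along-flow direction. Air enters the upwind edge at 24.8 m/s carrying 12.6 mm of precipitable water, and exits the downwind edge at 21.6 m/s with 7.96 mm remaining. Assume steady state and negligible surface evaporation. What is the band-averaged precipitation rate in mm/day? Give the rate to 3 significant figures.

Column moisture flux per unit crosswind length is F = V × PW.
Inflow: F_in = 24.8 × 12.6 = 312.48 mm·m/s
Outflow: F_out = 21.6 × 7.96 = 171.936 mm·m/s
Steady-state rate R = (F_in − F_out)/L = (312.48 − 171.936) / 190000 m = 7.397e-04 mm/s.
R = 7.397e-04 × 3600 × 24 = 63.9 mm/day.

R ≈ 63.9 mm/day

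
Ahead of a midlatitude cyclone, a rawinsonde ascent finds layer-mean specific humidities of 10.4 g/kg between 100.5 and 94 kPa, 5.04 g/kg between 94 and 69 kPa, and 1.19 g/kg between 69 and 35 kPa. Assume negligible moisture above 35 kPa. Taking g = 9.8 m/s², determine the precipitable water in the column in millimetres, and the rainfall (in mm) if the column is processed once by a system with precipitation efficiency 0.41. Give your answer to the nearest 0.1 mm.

PW ≈ 23.9 mm; rainfall ≈ 9.8 mm

Precipitable water is the column-integrated vapour mass per unit area: PW = (1/g) Σ q̄ Δp, with q in kg/kg and Δp in Pa (1 kg/m² of water = 1 mm).
Layer 100.5–94 kPa: Δp = 65 hPa = 6500 Pa, q̄ = 0.0104 kg/kg → 0.0104 × 6500 / 9.8 = 6.90 mm
Layer 94–69 kPa: Δp = 250 hPa = 25000 Pa, q̄ = 0.00504 kg/kg → 0.00504 × 25000 / 9.8 = 12.86 mm
Layer 69–35 kPa: Δp = 340 hPa = 34000 Pa, q̄ = 0.00119 kg/kg → 0.00119 × 34000 / 9.8 = 4.13 mm
PW = 6.90 + 12.86 + 4.13 = 23.89 ≈ 23.9 mm.
Rainfall = ε × PW = 0.41 × 23.9 = 9.8 mm.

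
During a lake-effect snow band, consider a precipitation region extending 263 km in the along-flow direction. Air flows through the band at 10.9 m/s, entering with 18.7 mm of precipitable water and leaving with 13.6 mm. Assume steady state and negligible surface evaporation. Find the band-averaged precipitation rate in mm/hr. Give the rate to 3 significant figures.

Column moisture flux per unit crosswind length is F = V × PW.
Inflow: F_in = 10.9 × 18.7 = 203.83 mm·m/s
Outflow: F_out = 10.9 × 13.6 = 148.24 mm·m/s
Steady-state rate R = (F_in − F_out)/L = (203.83 − 148.24) / 263000 m = 2.114e-04 mm/s.
R = 2.114e-04 × 3600 = 0.761 mm/hr.

R ≈ 0.761 mm/hr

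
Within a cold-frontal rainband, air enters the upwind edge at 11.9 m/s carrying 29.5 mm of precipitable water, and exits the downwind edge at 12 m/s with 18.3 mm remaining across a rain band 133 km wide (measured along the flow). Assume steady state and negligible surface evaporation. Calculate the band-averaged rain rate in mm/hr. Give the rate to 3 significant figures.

Column moisture flux per unit crosswind length is F = V × PW.
Inflow: F_in = 11.9 × 29.5 = 351.05 mm·m/s
Outflow: F_out = 12 × 18.3 = 219.6 mm·m/s
Steady-state rate R = (F_in − F_out)/L = (351.05 − 219.6) / 133000 m = 9.883e-04 mm/s.
R = 9.883e-04 × 3600 = 3.56 mm/hr.

R ≈ 3.56 mm/hr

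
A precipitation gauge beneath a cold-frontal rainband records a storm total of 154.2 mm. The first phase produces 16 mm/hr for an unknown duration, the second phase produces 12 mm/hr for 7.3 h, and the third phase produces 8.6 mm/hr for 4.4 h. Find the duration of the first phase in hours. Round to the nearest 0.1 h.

Known phases: 12 × 7.3 + 8.6 × 4.4 = 87.6 + 37.84 = 125.44 mm.
Remaining depth = 154.2 − 125.44 = 28.76 mm.
Duration = 28.76 / 16 = 1.8 h.

duration ≈ 1.8 h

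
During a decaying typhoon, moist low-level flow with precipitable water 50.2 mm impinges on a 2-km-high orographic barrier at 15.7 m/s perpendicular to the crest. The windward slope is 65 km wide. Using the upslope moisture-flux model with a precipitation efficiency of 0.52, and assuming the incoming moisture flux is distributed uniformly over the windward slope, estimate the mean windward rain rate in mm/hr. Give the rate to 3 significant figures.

Incoming column moisture flux per unit ridge length: F = V × PW = 15.7 × 50.2 = 788.14 mm·m/s.
Spread over the 65 km slope with efficiency ε = 0.52: R = ε·F/W = 0.52 × 788.14 / 65000 m = 6.305e-03 mm/s.
R = 6.305e-03 × 3600 = 22.7 mm/hr.

R ≈ 22.7 mm/hr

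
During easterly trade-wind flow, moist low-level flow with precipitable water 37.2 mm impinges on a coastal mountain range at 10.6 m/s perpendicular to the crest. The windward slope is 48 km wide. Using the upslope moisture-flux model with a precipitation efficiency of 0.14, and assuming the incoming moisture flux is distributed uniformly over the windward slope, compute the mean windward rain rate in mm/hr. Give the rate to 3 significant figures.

Incoming column moisture flux per unit ridge length: F = V × PW = 10.6 × 37.2 = 394.32 mm·m/s.
Spread over the 48 km slope with efficiency ε = 0.14: R = ε·F/W = 0.14 × 394.32 / 48000 m = 1.150e-03 mm/s.
R = 1.150e-03 × 3600 = 4.14 mm/hr.

R ≈ 4.14 mm/hr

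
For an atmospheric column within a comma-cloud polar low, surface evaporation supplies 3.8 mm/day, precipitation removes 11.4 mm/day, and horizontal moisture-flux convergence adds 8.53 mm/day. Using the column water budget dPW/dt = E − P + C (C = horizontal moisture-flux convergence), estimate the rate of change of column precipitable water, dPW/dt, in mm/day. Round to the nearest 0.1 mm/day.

dPW/dt ≈ 0.9 mm/day

dPW/dt = E − P + C = 3.8 − 11.4 + (8.53) = 0.9 mm/day.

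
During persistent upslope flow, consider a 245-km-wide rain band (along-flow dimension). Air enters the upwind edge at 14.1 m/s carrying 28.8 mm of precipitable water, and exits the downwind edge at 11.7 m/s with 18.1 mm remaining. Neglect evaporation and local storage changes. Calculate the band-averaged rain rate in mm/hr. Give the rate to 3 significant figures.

R ≈ 2.86 mm/hr

Column moisture flux per unit crosswind length is F = V × PW.
Inflow: F_in = 14.1 × 28.8 = 406.08 mm·m/s
Outflow: F_out = 11.7 × 18.1 = 211.77 mm·m/s
Steady-state rate R = (F_in − F_out)/L = (406.08 − 211.77) / 245000 m = 7.931e-04 mm/s.
R = 7.931e-04 × 3600 = 2.86 mm/hr.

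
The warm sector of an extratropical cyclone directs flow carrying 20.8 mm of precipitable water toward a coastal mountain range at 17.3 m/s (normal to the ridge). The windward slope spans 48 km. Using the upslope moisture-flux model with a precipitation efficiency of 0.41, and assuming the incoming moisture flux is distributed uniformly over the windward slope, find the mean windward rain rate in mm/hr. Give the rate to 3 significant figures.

Incoming column moisture flux per unit ridge length: F = V × PW = 17.3 × 20.8 = 359.84 mm·m/s.
Spread over the 48 km slope with efficiency ε = 0.41: R = ε·F/W = 0.41 × 359.84 / 48000 m = 3.074e-03 mm/s.
R = 3.074e-03 × 3600 = 11.1 mm/hr.

R ≈ 11.1 mm/hr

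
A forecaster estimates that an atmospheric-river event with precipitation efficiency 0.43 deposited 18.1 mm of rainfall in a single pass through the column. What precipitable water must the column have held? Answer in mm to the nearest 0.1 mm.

PW = rainfall / ε = 18.1 / 0.43 = 42.1 mm.

PW ≈ 42.1 mm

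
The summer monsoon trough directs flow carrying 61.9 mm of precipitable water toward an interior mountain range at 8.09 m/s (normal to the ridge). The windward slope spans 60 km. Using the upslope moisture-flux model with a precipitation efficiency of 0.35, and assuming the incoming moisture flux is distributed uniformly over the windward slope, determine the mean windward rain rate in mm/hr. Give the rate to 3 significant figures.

R ≈ 10.5 mm/hr

Incoming column moisture flux per unit ridge length: F = V × PW = 8.09 × 61.9 = 500.771 mm·m/s.
Spread over the 60 km slope with efficiency ε = 0.35: R = ε·F/W = 0.35 × 500.771 / 60000 m = 2.921e-03 mm/s.
R = 2.921e-03 × 3600 = 10.5 mm/hr.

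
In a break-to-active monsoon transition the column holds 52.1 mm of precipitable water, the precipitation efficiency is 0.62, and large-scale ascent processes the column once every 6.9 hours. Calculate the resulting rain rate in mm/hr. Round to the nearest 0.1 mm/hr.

R ≈ 4.7 mm/hr

Each overturning extracts ε × PW = 0.62 × 52.1 = 32.302 mm.
Rate = ε·PW / τ = 32.302 / 6.9 h = 4.7 mm/hr.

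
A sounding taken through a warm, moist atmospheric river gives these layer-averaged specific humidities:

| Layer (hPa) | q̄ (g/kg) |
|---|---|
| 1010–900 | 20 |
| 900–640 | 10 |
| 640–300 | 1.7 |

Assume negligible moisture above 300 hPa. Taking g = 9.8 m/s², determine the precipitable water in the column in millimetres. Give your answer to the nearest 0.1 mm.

Precipitable water is the column-integrated vapour mass per unit area: PW = (1/g) Σ q̄ Δp, with q in kg/kg and Δp in Pa (1 kg/m² of water = 1 mm).
Layer 1010–900 hPa: Δp = 110 hPa = 11000 Pa, q̄ = 0.02 kg/kg → 0.02 × 11000 / 9.8 = 22.45 mm
Layer 900–640 hPa: Δp = 260 hPa = 26000 Pa, q̄ = 0.01 kg/kg → 0.01 × 26000 / 9.8 = 26.53 mm
Layer 640–300 hPa: Δp = 340 hPa = 34000 Pa, q̄ = 0.0017 kg/kg → 0.0017 × 34000 / 9.8 = 5.90 mm
PW = 22.45 + 26.53 + 5.90 = 54.88 ≈ 54.9 mm.

PW ≈ 54.9 mm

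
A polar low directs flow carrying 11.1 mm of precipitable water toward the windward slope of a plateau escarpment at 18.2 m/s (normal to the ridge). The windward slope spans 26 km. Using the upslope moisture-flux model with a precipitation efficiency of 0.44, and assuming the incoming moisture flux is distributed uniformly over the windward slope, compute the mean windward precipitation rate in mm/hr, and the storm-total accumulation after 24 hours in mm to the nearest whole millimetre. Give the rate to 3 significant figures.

Incoming column moisture flux per unit ridge length: F = V × PW = 18.2 × 11.1 = 202.02 mm·m/s.
Spread over the 26 km slope with efficiency ε = 0.44: R = ε·F/W = 0.44 × 202.02 / 26000 m = 3.419e-03 mm/s.
R = 3.419e-03 × 3600 = 12.3 mm/hr.
Over 24 h: total = 12.3 × 24 = 295.2 ≈ 295 mm.

R ≈ 12.3 mm/hr; total ≈ 295 mm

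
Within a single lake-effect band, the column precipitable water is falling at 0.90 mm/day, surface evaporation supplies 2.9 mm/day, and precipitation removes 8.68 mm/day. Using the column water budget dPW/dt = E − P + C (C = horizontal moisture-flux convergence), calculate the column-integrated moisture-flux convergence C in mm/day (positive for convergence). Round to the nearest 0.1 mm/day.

C ≈ 4.9 mm/day

dPW/dt = -0.90 mm/day.
C = dPW/dt − E + P = (-0.90) − 2.9 + 8.68 = 4.9 mm/day.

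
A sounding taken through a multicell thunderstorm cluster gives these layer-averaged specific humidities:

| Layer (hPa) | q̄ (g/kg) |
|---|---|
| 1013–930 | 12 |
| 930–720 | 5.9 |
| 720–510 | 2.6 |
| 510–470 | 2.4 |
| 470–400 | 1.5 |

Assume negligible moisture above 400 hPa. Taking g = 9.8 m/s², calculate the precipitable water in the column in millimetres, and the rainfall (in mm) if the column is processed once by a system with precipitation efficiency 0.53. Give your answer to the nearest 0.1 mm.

PW ≈ 30.4 mm; rainfall ≈ 16.1 mm

Precipitable water is the column-integrated vapour mass per unit area: PW = (1/g) Σ q̄ Δp, with q in kg/kg and Δp in Pa (1 kg/m² of water = 1 mm).
Layer 1013–930 hPa: Δp = 83 hPa = 8300 Pa, q̄ = 0.012 kg/kg → 0.012 × 8300 / 9.8 = 10.16 mm
Layer 930–720 hPa: Δp = 210 hPa = 21000 Pa, q̄ = 0.0059 kg/kg → 0.0059 × 21000 / 9.8 = 12.64 mm
Layer 720–510 hPa: Δp = 210 hPa = 21000 Pa, q̄ = 0.0026 kg/kg → 0.0026 × 21000 / 9.8 = 5.57 mm
Layer 510–470 hPa: Δp = 40 hPa = 4000 Pa, q̄ = 0.0024 kg/kg → 0.0024 × 4000 / 9.8 = 0.98 mm
Layer 470–400 hPa: Δp = 70 hPa = 7000 Pa, q̄ = 0.0015 kg/kg → 0.0015 × 7000 / 9.8 = 1.07 mm
PW = 10.16 + 12.64 + 5.57 + 0.98 + 1.07 = 30.42 ≈ 30.4 mm.
Rainfall = ε × PW = 0.53 × 30.4 = 16.1 mm.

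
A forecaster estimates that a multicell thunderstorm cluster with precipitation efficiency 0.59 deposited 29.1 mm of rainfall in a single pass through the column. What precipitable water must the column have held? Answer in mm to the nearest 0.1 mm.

PW = rainfall / ε = 29.1 / 0.59 = 49.3 mm.

PW ≈ 49.3 mm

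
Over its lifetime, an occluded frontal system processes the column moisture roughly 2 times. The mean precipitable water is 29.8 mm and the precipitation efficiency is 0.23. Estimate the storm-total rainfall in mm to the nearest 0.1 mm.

Each cycle deposits ε × PW = 0.23 × 29.8 = 6.854 mm.
Over 2 cycles: 2 × 6.854 = 13.7 mm.

rainfall ≈ 13.7 mm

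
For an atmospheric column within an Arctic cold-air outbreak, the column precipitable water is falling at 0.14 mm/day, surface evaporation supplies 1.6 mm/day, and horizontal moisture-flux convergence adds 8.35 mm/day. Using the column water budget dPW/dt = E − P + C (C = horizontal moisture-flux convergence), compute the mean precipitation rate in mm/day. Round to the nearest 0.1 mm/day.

dPW/dt = -0.14 mm/day.
P = E + C − dPW/dt = 1.6 + (8.35) − (-0.14) = 10.1 mm/day.

P ≈ 10.1 mm/day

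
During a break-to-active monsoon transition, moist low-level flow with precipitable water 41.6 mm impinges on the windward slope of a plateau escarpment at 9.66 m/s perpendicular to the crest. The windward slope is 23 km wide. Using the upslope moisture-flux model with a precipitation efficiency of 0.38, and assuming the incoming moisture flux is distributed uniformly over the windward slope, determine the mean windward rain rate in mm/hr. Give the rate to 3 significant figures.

Incoming column moisture flux per unit ridge length: F = V × PW = 9.66 × 41.6 = 401.856 mm·m/s.
Spread over the 23 km slope with efficiency ε = 0.38: R = ε·F/W = 0.38 × 401.856 / 23000 m = 6.639e-03 mm/s.
R = 6.639e-03 × 3600 = 23.9 mm/hr.

R ≈ 23.9 mm/hr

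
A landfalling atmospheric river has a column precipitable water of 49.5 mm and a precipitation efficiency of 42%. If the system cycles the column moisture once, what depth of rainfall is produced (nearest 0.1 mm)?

Rainfall = ε × PW = 0.42 × 49.5 = 20.8 mm.

rainfall ≈ 20.8 mm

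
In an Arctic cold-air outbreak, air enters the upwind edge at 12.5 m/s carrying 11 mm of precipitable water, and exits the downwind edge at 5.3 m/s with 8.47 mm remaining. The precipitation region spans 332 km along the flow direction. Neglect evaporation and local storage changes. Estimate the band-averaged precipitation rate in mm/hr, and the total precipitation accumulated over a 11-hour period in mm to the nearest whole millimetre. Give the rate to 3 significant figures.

R ≈ 1.00 mm/hr; total ≈ 11 mm

Column moisture flux per unit crosswind length is F = V × PW.
Inflow: F_in = 12.5 × 11 = 137.5 mm·m/s
Outflow: F_out = 5.3 × 8.47 = 44.891 mm·m/s
Steady-state rate R = (F_in − F_out)/L = (137.5 − 44.891) / 332000 m = 2.789e-04 mm/s.
R = 2.789e-04 × 3600 = 1.00 mm/hr.
Over 11 h: total = 1.00 × 11 = 11 mm.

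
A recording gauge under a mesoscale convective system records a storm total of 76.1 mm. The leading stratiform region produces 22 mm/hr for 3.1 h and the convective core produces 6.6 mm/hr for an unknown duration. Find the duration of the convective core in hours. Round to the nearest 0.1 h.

Known phases: 22 × 3.1 = 68.2 mm.
Remaining depth = 76.1 − 68.2 = 7.9 mm.
Duration = 7.9 / 6.6 = 1.2 h.

duration ≈ 1.2 h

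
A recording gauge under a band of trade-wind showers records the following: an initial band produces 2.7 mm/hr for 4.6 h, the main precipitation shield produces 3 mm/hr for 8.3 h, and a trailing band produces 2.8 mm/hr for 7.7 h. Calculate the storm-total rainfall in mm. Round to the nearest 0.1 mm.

total ≈ 58.9 mm

Total = Σ Rᵢ Δtᵢ = 2.7 × 4.6 + 3 × 8.3 + 2.8 × 7.7
      = 12.42 + 24.9 + 21.56 = 58.9 mm.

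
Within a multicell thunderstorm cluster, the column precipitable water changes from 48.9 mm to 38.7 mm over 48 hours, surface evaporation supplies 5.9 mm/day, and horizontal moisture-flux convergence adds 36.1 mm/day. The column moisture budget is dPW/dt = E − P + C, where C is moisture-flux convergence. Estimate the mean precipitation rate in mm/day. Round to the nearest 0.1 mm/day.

dPW/dt = (38.7 − 48.9) mm / (48/24 day) = -5.100 mm/day.
P = E + C − dPW/dt = 5.9 + (36.1) − (-5.100) = 47.1 mm/day.

P ≈ 47.1 mm/day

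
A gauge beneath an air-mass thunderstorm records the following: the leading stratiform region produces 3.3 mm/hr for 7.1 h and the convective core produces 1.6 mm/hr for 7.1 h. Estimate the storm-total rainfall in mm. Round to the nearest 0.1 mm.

Total = Σ Rᵢ Δtᵢ = 3.3 × 7.1 + 1.6 × 7.1
      = 23.43 + 11.36 = 34.8 mm.

total ≈ 34.8 mm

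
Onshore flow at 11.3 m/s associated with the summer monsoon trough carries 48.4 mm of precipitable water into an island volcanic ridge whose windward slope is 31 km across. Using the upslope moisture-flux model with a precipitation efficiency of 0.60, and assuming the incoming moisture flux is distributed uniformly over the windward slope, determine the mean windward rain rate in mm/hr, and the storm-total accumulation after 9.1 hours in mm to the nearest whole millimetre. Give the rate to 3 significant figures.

R ≈ 38.1 mm/hr; total ≈ 347 mm

Incoming column moisture flux per unit ridge length: F = V × PW = 11.3 × 48.4 = 546.92 mm·m/s.
Spread over the 31 km slope with efficiency ε = 0.60: R = ε·F/W = 0.60 × 546.92 / 31000 m = 1.059e-02 mm/s.
R = 1.059e-02 × 3600 = 38.1 mm/hr.
Over 9.1 h: total = 38.1 × 9.1 = 346.71 ≈ 347 mm.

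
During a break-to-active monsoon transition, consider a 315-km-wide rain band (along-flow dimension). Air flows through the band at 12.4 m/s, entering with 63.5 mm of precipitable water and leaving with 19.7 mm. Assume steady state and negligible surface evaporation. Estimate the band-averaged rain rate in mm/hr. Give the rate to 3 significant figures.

R ≈ 6.21 mm/hr

Column moisture flux per unit crosswind length is F = V × PW.
Inflow: F_in = 12.4 × 63.5 = 787.4 mm·m/s
Outflow: F_out = 12.4 × 19.7 = 244.28 mm·m/s
Steady-state rate R = (F_in − F_out)/L = (787.4 − 244.28) / 315000 m = 1.724e-03 mm/s.
R = 1.724e-03 × 3600 = 6.21 mm/hr.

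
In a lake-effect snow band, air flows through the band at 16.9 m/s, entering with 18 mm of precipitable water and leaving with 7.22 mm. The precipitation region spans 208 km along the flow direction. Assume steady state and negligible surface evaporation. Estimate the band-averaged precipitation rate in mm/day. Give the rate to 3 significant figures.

Column moisture flux per unit crosswind length is F = V × PW.
Inflow: F_in = 16.9 × 18 = 304.2 mm·m/s
Outflow: F_out = 16.9 × 7.22 = 122.018 mm·m/s
Steady-state rate R = (F_in − F_out)/L = (304.2 − 122.018) / 208000 m = 8.759e-04 mm/s.
R = 8.759e-04 × 3600 × 24 = 75.7 mm/day.

R ≈ 75.7 mm/day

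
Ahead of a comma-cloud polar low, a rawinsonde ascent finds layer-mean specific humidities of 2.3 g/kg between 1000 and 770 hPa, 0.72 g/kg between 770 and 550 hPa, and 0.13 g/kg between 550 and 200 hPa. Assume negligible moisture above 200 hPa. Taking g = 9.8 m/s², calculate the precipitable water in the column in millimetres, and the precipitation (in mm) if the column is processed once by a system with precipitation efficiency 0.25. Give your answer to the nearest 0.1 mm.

Precipitable water is the column-integrated vapour mass per unit area: PW = (1/g) Σ q̄ Δp, with q in kg/kg and Δp in Pa (1 kg/m² of water = 1 mm).
Layer 1000–770 hPa: Δp = 230 hPa = 23000 Pa, q̄ = 0.0023 kg/kg → 0.0023 × 23000 / 9.8 = 5.40 mm
Layer 770–550 hPa: Δp = 220 hPa = 22000 Pa, q̄ = 0.00072 kg/kg → 0.00072 × 22000 / 9.8 = 1.62 mm
Layer 550–200 hPa: Δp = 350 hPa = 35000 Pa, q̄ = 0.00013 kg/kg → 0.00013 × 35000 / 9.8 = 0.46 mm
PW = 5.40 + 1.62 + 0.46 = 7.48 ≈ 7.5 mm.
Precipitation = ε × PW = 0.25 × 7.5 = 1.9 mm.

PW ≈ 7.5 mm; precipitation ≈ 1.9 mm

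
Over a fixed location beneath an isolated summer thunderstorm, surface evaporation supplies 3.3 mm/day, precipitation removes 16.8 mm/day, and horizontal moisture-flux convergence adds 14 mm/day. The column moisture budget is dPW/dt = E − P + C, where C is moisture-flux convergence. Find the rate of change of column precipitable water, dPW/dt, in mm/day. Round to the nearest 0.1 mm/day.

dPW/dt ≈ 0.5 mm/day

dPW/dt = E − P + C = 3.3 − 16.8 + (14) = 0.5 mm/day.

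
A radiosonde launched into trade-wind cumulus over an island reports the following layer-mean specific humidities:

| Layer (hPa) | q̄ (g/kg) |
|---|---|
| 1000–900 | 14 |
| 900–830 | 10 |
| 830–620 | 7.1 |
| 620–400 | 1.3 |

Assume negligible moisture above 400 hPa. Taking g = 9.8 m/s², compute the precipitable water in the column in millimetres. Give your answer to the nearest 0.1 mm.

Precipitable water is the column-integrated vapour mass per unit area: PW = (1/g) Σ q̄ Δp, with q in kg/kg and Δp in Pa (1 kg/m² of water = 1 mm).
Layer 1000–900 hPa: Δp = 100 hPa = 10000 Pa, q̄ = 0.014 kg/kg → 0.014 × 10000 / 9.8 = 14.29 mm
Layer 900–830 hPa: Δp = 70 hPa = 7000 Pa, q̄ = 0.01 kg/kg → 0.01 × 7000 / 9.8 = 7.14 mm
Layer 830–620 hPa: Δp = 210 hPa = 21000 Pa, q̄ = 0.0071 kg/kg → 0.0071 × 21000 / 9.8 = 15.21 mm
Layer 620–400 hPa: Δp = 220 hPa = 22000 Pa, q̄ = 0.0013 kg/kg → 0.0013 × 22000 / 9.8 = 2.92 mm
PW = 14.29 + 7.14 + 15.21 + 2.92 = 39.56 ≈ 39.6 mm.

PW ≈ 39.6 mm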